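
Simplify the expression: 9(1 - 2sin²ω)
9(1 - 2sin²ω) = 9(cos(2ω)) (using Double angle)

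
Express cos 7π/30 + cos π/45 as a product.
cos 7π/30 + cos π/45 = 2 cos(23π/180) cos(19π/180)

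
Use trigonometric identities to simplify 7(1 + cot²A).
7(1 + cot²A) = 7(csc²A) (using Pythagorean identity)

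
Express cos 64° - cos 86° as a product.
cos 64° - cos 86° = -2 sin(75°) sin(-11°)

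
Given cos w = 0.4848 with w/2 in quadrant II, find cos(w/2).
cos(w/2) = ±√((1 + cos w)/2); negative since w/2 ∈ QII, so cos(w/2) = -0.8616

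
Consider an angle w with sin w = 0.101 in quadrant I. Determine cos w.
cos w = √(1 - sin²w) = 0.9949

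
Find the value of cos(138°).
cos(138°) = -0.7431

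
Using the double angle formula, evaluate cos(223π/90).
cos(223π/90) = cos²223π/180 - sin²223π/180 = 0.06976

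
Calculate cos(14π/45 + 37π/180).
cos(14π/45 + 37π/180) = cos 14π/45 cos 37π/180 - sin 14π/45 sin 37π/180 = -0.05234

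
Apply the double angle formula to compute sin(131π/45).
sin(131π/45) = 2 sin 131π/90 cos 131π/90 = 0.2756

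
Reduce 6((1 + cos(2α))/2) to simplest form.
6((1 + cos(2α))/2) = 6(cos²α) (using Power reduction)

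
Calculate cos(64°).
cos(64°) = 0.4384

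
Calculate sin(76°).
sin(76°) = 0.9703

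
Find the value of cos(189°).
cos(189°) = -0.9877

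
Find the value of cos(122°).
cos(122°) = -0.5299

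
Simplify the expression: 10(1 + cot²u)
10(1 + cot²u) = 10(csc²u) (using Pythagorean identity)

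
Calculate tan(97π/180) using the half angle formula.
tan(97π/180) = sin 97π/90 / (1 + cos 97π/90) = -8.144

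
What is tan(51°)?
tan(51°) = 1.235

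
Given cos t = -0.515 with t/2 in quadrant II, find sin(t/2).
sin(t/2) = ±√((1 - cos t)/2); positive since t/2 ∈ QII, so sin(t/2) = 0.8703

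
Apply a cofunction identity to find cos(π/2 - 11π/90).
cos(π/2 - 11π/90) = sin(11π/90) = 0.3746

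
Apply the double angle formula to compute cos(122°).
cos(122°) = cos²61° - sin²61° = -0.5299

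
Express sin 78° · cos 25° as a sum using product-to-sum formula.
sin 78° cos 25° = (1/2)[sin(78°+25°) + sin(78°-25°)]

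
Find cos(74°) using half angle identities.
cos(74°) = √((1 + cos 148°)/2) = 0.2756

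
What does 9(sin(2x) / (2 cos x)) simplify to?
9(sin(2x) / (2 cos x)) = 9(sin x) (using Double angle)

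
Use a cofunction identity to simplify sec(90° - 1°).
sec(90° - 1°) = csc(1°)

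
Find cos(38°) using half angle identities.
cos(38°) = √((1 + cos 76°)/2) = 0.788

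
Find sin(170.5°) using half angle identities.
sin(170.5°) = √((1 - cos 341°)/2) = 0.165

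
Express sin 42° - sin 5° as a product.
sin 42° - sin 5° = 2 cos(23.5°) sin(18.5°)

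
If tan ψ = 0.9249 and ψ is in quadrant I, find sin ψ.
sin ψ = 0.679 (using tan²ψ + 1 = sec²ψ)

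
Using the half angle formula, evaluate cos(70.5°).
cos(70.5°) = √((1 + cos 141°)/2) = 0.3338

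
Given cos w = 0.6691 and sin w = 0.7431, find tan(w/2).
tan(w/2) = sin w / (1 + cos w) = 0.4452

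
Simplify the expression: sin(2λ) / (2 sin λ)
sin(2λ) / (2 sin λ) = cos λ (using Double angle)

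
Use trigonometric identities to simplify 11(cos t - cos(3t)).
11(cos t - cos(3t)) = 11(2 sin(2t) sin t) (using Sum-to-product)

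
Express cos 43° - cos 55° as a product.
cos 43° - cos 55° = -2 sin(49°) sin(-6°)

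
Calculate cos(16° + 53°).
cos(16° + 53°) = cos 16° cos 53° - sin 16° sin 53° = 0.3584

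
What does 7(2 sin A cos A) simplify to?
7(2 sin A cos A) = 7(sin(2A)) (using Double angle)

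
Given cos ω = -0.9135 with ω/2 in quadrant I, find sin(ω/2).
sin(ω/2) = ±√((1 - cos ω)/2); positive since ω/2 ∈ QI, so sin(ω/2) = 0.9781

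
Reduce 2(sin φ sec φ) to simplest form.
2(sin φ sec φ) = 2(tan φ) (using Reciprocal + quotient)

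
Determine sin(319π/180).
sin(319π/180) = -0.6561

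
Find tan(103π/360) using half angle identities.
tan(103π/360) = sin 103π/180 / (1 + cos 103π/180) = 1.257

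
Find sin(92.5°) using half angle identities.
sin(92.5°) = √((1 - cos 185°)/2) = 0.999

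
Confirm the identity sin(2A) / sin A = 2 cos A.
LHS = 2 sin A cos A / sin A = 2 cos A = RHS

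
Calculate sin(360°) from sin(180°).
sin(360°) = 2 sin 180° cos 180° = 0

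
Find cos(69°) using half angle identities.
cos(69°) = √((1 + cos 138°)/2) = 0.3584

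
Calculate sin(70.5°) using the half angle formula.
sin(70.5°) = √((1 - cos 141°)/2) = 0.9426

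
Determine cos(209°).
cos(209°) = -0.8746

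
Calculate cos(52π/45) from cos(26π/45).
cos(52π/45) = cos²26π/45 - sin²26π/45 = -0.8829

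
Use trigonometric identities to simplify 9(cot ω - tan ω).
9(cot ω - tan ω) = 9(2 cot(2ω)) (using Double angle)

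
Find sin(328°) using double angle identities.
sin(328°) = 2 sin 164° cos 164° = -0.5299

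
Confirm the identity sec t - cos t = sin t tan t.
LHS = 1/cos t - cos t = (1 - cos²t)/cos t = sin²t/cos t = sin t · (sin t/cos t) = sin t tan t = RHS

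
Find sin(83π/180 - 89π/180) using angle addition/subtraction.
sin(83π/180 - 89π/180) = sin 83π/180 cos 89π/180 - cos 83π/180 sin 89π/180 = -0.1045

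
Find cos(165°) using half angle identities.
cos(165°) = -√((1 + cos 330°)/2) = -(√6+√2)/4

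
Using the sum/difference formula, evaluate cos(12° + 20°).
cos(12° + 20°) = cos 12° cos 20° - sin 12° sin 20° = 0.848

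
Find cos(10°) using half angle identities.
cos(10°) = √((1 + cos 20°)/2) = 0.9848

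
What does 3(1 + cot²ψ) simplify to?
3(1 + cot²ψ) = 3(csc²ψ) (using Pythagorean identity)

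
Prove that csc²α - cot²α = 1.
LHS = 1/sin²α - cos²α/sin²α = (1 - cos²α)/sin²α = sin²α/sin²α = 1 = RHS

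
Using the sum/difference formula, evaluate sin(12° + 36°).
sin(12° + 36°) = sin 12° cos 36° + cos 12° sin 36° = 0.7431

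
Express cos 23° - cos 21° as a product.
cos 23° - cos 21° = -2 sin(22°) sin(1°)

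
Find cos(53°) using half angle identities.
cos(53°) = √((1 + cos 106°)/2) = 0.6018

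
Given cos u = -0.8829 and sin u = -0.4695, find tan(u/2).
tan(u/2) = sin u / (1 + cos u) = -4.009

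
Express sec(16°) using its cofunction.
sec(16°) = csc(90° - 16°) = csc(74°)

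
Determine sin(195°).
sin(195°) = -(√6-√2)/4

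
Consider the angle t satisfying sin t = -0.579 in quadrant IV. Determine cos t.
cos t = √(1 - sin²t) = 0.8153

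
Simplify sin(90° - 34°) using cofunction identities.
sin(90° - 34°) = cos(34°)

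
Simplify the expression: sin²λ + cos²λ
sin²λ + cos²λ = 1 (using Pythagorean identity)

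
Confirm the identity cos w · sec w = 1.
LHS = cos w · (1/cos w) = 1 = RHS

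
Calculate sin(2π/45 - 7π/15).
sin(2π/45 - 7π/15) = sin 2π/45 cos 7π/15 - cos 2π/45 sin 7π/15 = -0.9703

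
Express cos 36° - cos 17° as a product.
cos 36° - cos 17° = -2 sin(26.5°) sin(9.5°)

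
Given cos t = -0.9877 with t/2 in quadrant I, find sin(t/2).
sin(t/2) = ±√((1 - cos t)/2); positive since t/2 ∈ QI, so sin(t/2) = 0.9969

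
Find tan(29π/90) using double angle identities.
tan(29π/90) = 2 tan 29π/180 / (1 - tan²29π/180) = 1.6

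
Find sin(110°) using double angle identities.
sin(110°) = 2 sin 55° cos 55° = 0.9397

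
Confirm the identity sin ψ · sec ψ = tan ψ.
LHS = sin ψ · (1/cos ψ) = sin ψ/cos ψ = tan ψ = RHS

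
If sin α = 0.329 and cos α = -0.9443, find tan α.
tan α = sin α / cos α = -0.3484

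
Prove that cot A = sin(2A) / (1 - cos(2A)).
RHS = 2 sin A cos A / (2sin²A) = cos A/sin A = cot A = LHS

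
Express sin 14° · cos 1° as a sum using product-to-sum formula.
sin 14° cos 1° = (1/2)[sin(14°+1°) + sin(14°-1°)]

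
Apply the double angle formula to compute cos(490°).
cos(490°) = cos²245° - sin²245° = -0.6428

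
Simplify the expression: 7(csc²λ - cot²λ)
7(csc²λ - cot²λ) = 7 (using Pythagorean identity)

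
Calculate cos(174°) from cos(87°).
cos(174°) = cos²87° - sin²87° = -0.9945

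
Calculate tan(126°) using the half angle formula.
tan(126°) = sin 252° / (1 + cos 252°) = -1.376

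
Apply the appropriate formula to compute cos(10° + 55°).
cos(10° + 55°) = cos 10° cos 55° - sin 10° sin 55° = 0.4226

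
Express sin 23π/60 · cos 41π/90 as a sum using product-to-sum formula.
sin 23π/60 cos 41π/90 = (1/2)[sin(23π/60+41π/90) + sin(23π/60-41π/90)]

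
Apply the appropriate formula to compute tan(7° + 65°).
tan(7° + 65°) = (tan 7° + tan 65°)/(1 - tan 7° tan 65°) = 3.078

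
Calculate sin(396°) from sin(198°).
sin(396°) = 2 sin 198° cos 198° = 0.5878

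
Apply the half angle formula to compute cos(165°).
cos(165°) = -√((1 + cos 330°)/2) = -(√6+√2)/4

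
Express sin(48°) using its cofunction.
sin(48°) = cos(90° - 48°) = cos(42°)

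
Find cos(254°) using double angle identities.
cos(254°) = cos²127° - sin²127° = -0.2756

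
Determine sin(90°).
sin(90°) = 1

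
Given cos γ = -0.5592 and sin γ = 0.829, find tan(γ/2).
tan(γ/2) = sin γ / (1 + cos γ) = 1.881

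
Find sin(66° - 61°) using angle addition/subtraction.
sin(66° - 61°) = sin 66° cos 61° - cos 66° sin 61° = 0.08716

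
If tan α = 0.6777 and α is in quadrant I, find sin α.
sin α = 0.561 (using tan²α + 1 = sec²α)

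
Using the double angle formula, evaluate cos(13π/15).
cos(13π/15) = cos²13π/30 - sin²13π/30 = -0.9135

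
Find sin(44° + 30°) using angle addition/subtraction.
sin(44° + 30°) = sin 44° cos 30° + cos 44° sin 30° = 0.9613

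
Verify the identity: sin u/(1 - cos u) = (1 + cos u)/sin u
LHS = sin u(1 + cos u) / ((1 - cos u)(1 + cos u)) = sin u(1 + cos u) / (1 - cos²u) = sin u(1 + cos u) / sin²u = (1 + cos u)/sin u = RHS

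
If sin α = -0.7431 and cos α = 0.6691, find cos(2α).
cos(2α) = cos²α - sin²α = -0.1045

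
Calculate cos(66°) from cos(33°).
cos(66°) = cos²33° - sin²33° = 0.4067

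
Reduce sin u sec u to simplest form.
sin u sec u = tan u (using Reciprocal + quotient)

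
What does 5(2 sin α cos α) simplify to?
5(2 sin α cos α) = 5(sin(2α)) (using Double angle)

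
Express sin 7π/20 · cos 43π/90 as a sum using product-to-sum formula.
sin 7π/20 cos 43π/90 = (1/2)[sin(7π/20+43π/90) + sin(7π/20-43π/90)]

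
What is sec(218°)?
sec(218°) = -1.269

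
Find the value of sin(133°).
sin(133°) = 0.7314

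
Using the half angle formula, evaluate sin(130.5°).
sin(130.5°) = √((1 - cos 261°)/2) = 0.7604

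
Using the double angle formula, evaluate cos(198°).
cos(198°) = cos²99° - sin²99° = -0.9511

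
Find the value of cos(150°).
cos(150°) = -√3/2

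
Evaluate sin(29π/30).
sin(29π/30) = 0.1045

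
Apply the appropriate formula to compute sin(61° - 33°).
sin(61° - 33°) = sin 61° cos 33° - cos 61° sin 33° = 0.4695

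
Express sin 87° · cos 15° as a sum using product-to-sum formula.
sin 87° cos 15° = (1/2)[sin(87°+15°) + sin(87°-15°)]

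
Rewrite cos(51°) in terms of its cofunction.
cos(51°) = sin(90° - 51°) = sin(39°)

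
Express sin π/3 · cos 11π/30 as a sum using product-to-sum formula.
sin π/3 cos 11π/30 = (1/2)[sin(π/3+11π/30) + sin(π/3-11π/30)]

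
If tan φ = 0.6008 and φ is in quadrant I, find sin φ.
sin φ = 0.515 (using tan²φ + 1 = sec²φ)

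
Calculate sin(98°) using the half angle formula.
sin(98°) = √((1 - cos 196°)/2) = 0.9903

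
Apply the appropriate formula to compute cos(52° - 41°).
cos(52° - 41°) = cos 52° cos 41° + sin 52° sin 41° = 0.9816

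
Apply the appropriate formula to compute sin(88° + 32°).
sin(88° + 32°) = sin 88° cos 32° + cos 88° sin 32° = √3/2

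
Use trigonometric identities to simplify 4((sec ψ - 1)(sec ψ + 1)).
4((sec ψ - 1)(sec ψ + 1)) = 4(tan²ψ) (using Diff. of squares)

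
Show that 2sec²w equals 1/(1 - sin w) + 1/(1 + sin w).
RHS = [(1 + sin w) + (1 - sin w)] / [(1 - sin w)(1 + sin w)] = 2/(1 - sin²w) = 2/cos²w = 2sec²w = LHS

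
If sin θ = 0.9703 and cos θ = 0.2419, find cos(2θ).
cos(2θ) = cos²θ - sin²θ = -0.883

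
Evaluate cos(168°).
cos(168°) = -0.9781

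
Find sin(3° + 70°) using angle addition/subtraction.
sin(3° + 70°) = sin 3° cos 70° + cos 3° sin 70° = 0.9563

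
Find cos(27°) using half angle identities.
cos(27°) = √((1 + cos 54°)/2) = 0.891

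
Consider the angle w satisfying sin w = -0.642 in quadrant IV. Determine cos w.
cos w = √(1 - sin²w) = 0.7667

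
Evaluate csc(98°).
csc(98°) = 1.01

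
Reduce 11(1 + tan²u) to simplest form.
11(1 + tan²u) = 11(sec²u) (using Pythagorean identity)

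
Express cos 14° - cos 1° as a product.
cos 14° - cos 1° = -2 sin(7.5°) sin(6.5°)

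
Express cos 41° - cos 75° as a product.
cos 41° - cos 75° = -2 sin(58°) sin(-17°)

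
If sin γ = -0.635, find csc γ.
csc γ = 1/sin γ = -1.575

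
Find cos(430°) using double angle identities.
cos(430°) = cos²215° - sin²215° = 0.342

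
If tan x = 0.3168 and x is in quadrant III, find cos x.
cos x = -0.9533 (using tan²x + 1 = sec²x)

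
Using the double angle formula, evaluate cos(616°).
cos(616°) = cos²308° - sin²308° = -0.2419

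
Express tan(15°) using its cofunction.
tan(15°) = cot(90° - 15°) = cot(75°)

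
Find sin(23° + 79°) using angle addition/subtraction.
sin(23° + 79°) = sin 23° cos 79° + cos 23° sin 79° = 0.9781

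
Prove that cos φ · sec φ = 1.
LHS = cos φ · (1/cos φ) = 1 = RHS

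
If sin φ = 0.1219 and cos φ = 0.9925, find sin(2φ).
sin(2φ) = 2 sin φ cos φ = 0.242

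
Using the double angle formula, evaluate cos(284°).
cos(284°) = cos²142° - sin²142° = 0.2419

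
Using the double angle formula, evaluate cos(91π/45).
cos(91π/45) = cos²91π/90 - sin²91π/90 = 0.9976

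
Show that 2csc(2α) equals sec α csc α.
LHS = 2/sin(2α) = 2/(2 sin α cos α) = 1/(sin α cos α) = (1/cos α)(1/sin α) = sec α csc α = RHS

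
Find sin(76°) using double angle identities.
sin(76°) = 2 sin 38° cos 38° = 0.9703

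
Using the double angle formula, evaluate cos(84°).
cos(84°) = cos²42° - sin²42° = 0.1045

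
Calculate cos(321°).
cos(321°) = 0.7771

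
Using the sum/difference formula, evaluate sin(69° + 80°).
sin(69° + 80°) = sin 69° cos 80° + cos 69° sin 80° = 0.515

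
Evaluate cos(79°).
cos(79°) = 0.1908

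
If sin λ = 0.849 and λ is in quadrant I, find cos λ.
cos λ = 0.5284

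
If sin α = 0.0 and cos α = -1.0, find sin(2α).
sin(2α) = 2 sin α cos α = 0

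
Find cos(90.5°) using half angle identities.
cos(90.5°) = -√((1 + cos 181°)/2) = -0.008727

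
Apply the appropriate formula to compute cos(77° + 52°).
cos(77° + 52°) = cos 77° cos 52° - sin 77° sin 52° = -0.6293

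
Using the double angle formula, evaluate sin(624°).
sin(624°) = 2 sin 312° cos 312° = -0.9945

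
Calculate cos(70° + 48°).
cos(70° + 48°) = cos 70° cos 48° - sin 70° sin 48° = -0.4695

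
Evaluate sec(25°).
sec(25°) = 1.103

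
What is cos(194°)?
cos(194°) = -0.9703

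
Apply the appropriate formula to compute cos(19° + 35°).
cos(19° + 35°) = cos 19° cos 35° - sin 19° sin 35° = 0.5878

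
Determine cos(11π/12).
cos(11π/12) = -(√6+√2)/4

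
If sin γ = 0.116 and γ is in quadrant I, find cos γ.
cos γ = 0.9932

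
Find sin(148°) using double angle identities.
sin(148°) = 2 sin 74° cos 74° = 0.5299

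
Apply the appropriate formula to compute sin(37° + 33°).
sin(37° + 33°) = sin 37° cos 33° + cos 37° sin 33° = 0.9397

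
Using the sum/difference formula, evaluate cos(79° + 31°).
cos(79° + 31°) = cos 79° cos 31° - sin 79° sin 31° = -0.342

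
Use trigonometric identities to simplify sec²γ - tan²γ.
sec²γ - tan²γ = 1 (using Pythagorean identity)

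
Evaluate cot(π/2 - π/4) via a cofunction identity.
cot(π/2 - π/4) = tan(π/4) = 1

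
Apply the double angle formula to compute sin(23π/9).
sin(23π/9) = 2 sin 23π/18 cos 23π/18 = 0.9848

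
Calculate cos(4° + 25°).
cos(4° + 25°) = cos 4° cos 25° - sin 4° sin 25° = 0.8746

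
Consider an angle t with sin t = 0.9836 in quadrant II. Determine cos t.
cos t = ±√(1 - sin²t) = -0.1804 (negative in QII)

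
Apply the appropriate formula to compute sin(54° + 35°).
sin(54° + 35°) = sin 54° cos 35° + cos 54° sin 35° = 0.9998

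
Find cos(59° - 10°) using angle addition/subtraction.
cos(59° - 10°) = cos 59° cos 10° + sin 59° sin 10° = 0.6561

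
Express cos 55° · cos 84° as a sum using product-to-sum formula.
cos 55° cos 84° = (1/2)[cos(55°-84°) + cos(55°+84°)]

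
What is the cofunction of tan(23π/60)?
tan(23π/60) = cot(π/2 - 23π/60) = cot(7π/60)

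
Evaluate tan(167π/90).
tan(167π/90) = -0.4877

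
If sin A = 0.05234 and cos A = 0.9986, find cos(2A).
cos(2A) = cos²A - sin²A = 0.9945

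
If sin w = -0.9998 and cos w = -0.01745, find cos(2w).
cos(2w) = cos²w - sin²w = -0.9993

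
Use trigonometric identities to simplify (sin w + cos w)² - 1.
(sin w + cos w)² - 1 = sin(2w) (using Pythagorean + double angle)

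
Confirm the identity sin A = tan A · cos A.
RHS = (sin A/cos A) · cos A = sin A = LHS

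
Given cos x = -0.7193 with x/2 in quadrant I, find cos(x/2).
cos(x/2) = ±√((1 + cos x)/2); positive since x/2 ∈ QI, so cos(x/2) = 0.3746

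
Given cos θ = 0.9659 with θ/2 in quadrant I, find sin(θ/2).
sin(θ/2) = ±√((1 - cos θ)/2); positive since θ/2 ∈ QI, so sin(θ/2) = 0.1306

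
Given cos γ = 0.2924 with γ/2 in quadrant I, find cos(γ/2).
cos(γ/2) = ±√((1 + cos γ)/2); positive since γ/2 ∈ QI, so cos(γ/2) = 0.8039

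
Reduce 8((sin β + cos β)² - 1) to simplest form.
8((sin β + cos β)² - 1) = 8(sin(2β)) (using Pythagorean + double angle)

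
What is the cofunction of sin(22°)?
sin(22°) = cos(90° - 22°) = cos(68°)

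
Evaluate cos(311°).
cos(311°) = 0.6561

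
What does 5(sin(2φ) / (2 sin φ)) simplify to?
5(sin(2φ) / (2 sin φ)) = 5(cos φ) (using Double angle)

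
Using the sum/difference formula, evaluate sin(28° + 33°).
sin(28° + 33°) = sin 28° cos 33° + cos 28° sin 33° = 0.8746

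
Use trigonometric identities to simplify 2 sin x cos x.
2 sin x cos x = sin(2x) (using Double angle)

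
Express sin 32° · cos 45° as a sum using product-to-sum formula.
sin 32° cos 45° = (1/2)[sin(32°+45°) + sin(32°-45°)]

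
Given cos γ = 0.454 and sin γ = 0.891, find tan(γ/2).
tan(γ/2) = sin γ / (1 + cos γ) = 0.6128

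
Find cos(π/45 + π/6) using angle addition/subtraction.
cos(π/45 + π/6) = cos π/45 cos π/6 - sin π/45 sin π/6 = 0.829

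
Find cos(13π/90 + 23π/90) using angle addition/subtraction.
cos(13π/90 + 23π/90) = cos 13π/90 cos 23π/90 - sin 13π/90 sin 23π/90 = 0.309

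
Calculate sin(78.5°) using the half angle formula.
sin(78.5°) = √((1 - cos 157°)/2) = 0.9799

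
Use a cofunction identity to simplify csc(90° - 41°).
csc(90° - 41°) = sec(41°)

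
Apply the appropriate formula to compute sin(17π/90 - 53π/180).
sin(17π/90 - 53π/180) = sin 17π/90 cos 53π/180 - cos 17π/90 sin 53π/180 = -0.3256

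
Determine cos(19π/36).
cos(19π/36) = -0.08716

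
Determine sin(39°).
sin(39°) = 0.6293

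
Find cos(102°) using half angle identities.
cos(102°) = -√((1 + cos 204°)/2) = -0.2079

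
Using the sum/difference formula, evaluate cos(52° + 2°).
cos(52° + 2°) = cos 52° cos 2° - sin 52° sin 2° = 0.5878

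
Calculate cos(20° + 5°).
cos(20° + 5°) = cos 20° cos 5° - sin 20° sin 5° = 0.9063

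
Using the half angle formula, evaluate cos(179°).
cos(179°) = -√((1 + cos 358°)/2) = -0.9998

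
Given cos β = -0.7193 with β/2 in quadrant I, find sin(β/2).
sin(β/2) = ±√((1 - cos β)/2); positive since β/2 ∈ QI, so sin(β/2) = 0.9272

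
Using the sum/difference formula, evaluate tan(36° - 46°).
tan(36° - 46°) = (tan 36° - tan 46°)/(1 + tan 36° tan 46°) = -0.1763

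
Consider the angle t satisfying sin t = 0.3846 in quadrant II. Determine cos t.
cos t = ±√(1 - sin²t) = -0.9231 (negative in QII)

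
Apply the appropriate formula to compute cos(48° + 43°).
cos(48° + 43°) = cos 48° cos 43° - sin 48° sin 43° = -0.01745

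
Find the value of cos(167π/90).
cos(167π/90) = 0.8988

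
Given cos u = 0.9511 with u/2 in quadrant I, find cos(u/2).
cos(u/2) = ±√((1 + cos u)/2); positive since u/2 ∈ QI, so cos(u/2) = 0.9877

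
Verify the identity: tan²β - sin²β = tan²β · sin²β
LHS = sin²β/cos²β - sin²β = sin²β(1/cos²β - 1) = sin²β · (1 - cos²β)/cos²β = sin²β · sin²β/cos²β = sin²β · tan²β = RHS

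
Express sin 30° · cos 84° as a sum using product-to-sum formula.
sin 30° cos 84° = (1/2)[sin(30°+84°) + sin(30°-84°)]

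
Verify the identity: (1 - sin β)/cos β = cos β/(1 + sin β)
LHS = (1 - sin β)(1 + sin β) / (cos β(1 + sin β)) = (1 - sin²β) / (cos β(1 + sin β)) = cos²β / (cos β(1 + sin β)) = cos β/(1 + sin β) = RHS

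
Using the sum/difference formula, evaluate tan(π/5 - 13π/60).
tan(π/5 - 13π/60) = (tan π/5 - tan 13π/60)/(1 + tan π/5 tan 13π/60) = -0.05241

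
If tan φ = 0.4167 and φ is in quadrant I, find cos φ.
cos φ = 0.9231 (using tan²φ + 1 = sec²φ)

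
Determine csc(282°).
csc(282°) = -1.022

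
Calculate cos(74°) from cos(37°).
cos(74°) = 1 - 2sin²37° = 0.2756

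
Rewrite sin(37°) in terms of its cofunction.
sin(37°) = cos(90° - 37°) = cos(53°)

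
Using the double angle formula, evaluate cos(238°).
cos(238°) = cos²119° - sin²119° = -0.5299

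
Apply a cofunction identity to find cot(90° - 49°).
cot(90° - 49°) = tan(49°) = 1.15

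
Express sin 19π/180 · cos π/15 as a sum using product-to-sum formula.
sin 19π/180 cos π/15 = (1/2)[sin(19π/180+π/15) + sin(19π/180-π/15)]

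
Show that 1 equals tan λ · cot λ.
RHS = (sin λ/cos λ) · (cos λ/sin λ) = 1 = LHS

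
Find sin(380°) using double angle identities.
sin(380°) = 2 sin 190° cos 190° = 0.342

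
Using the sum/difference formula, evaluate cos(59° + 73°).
cos(59° + 73°) = cos 59° cos 73° - sin 59° sin 73° = -0.6691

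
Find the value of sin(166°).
sin(166°) = 0.2419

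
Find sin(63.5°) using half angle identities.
sin(63.5°) = √((1 - cos 127°)/2) = 0.8949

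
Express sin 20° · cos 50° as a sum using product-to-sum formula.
sin 20° cos 50° = (1/2)[sin(20°+50°) + sin(20°-50°)]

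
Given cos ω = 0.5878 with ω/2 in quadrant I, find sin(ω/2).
sin(ω/2) = ±√((1 - cos ω)/2); positive since ω/2 ∈ QI, so sin(ω/2) = 0.454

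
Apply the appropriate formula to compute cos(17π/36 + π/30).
cos(17π/36 + π/30) = cos 17π/36 cos π/30 - sin 17π/36 sin π/30 = -0.01745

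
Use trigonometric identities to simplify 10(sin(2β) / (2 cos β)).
10(sin(2β) / (2 cos β)) = 10(sin β) (using Double angle)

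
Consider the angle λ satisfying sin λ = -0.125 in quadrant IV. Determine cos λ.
cos λ = √(1 - sin²λ) = 0.9922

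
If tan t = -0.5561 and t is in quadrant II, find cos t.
cos t = -0.874 (using tan²t + 1 = sec²t)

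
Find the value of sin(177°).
sin(177°) = 0.05234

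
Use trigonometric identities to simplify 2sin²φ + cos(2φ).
2sin²φ + cos(2φ) = 1 (using Double angle)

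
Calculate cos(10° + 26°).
cos(10° + 26°) = cos 10° cos 26° - sin 10° sin 26° = 0.809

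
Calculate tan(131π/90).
tan(131π/90) = 7.115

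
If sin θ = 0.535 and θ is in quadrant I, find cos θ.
cos θ = 0.8449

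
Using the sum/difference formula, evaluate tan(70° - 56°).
tan(70° - 56°) = (tan 70° - tan 56°)/(1 + tan 70° tan 56°) = 0.2493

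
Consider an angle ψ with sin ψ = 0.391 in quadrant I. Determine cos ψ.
cos ψ = √(1 - sin²ψ) = 0.9204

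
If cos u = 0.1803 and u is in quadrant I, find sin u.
sin u = 0.9836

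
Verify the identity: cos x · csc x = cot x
LHS = cos x · (1/sin x) = cos x/sin x = cot x = RHS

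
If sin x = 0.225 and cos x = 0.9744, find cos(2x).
cos(2x) = cos²x - sin²x = 0.8988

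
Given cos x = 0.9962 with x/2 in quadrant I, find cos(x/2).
cos(x/2) = ±√((1 + cos x)/2); positive since x/2 ∈ QI, so cos(x/2) = 0.999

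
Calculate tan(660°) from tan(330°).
tan(660°) = 2 tan 330° / (1 - tan²330°) = -√3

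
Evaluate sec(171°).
sec(171°) = -1.012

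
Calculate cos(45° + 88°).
cos(45° + 88°) = cos 45° cos 88° - sin 45° sin 88° = -0.682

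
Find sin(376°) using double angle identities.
sin(376°) = 2 sin 188° cos 188° = 0.2756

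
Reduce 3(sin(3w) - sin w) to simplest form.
3(sin(3w) - sin w) = 3(2 cos(2w) sin w) (using Sum-to-product)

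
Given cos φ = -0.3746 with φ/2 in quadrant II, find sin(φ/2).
sin(φ/2) = ±√((1 - cos φ)/2); positive since φ/2 ∈ QII, so sin(φ/2) = 0.829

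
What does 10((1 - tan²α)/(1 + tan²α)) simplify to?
10((1 - tan²α)/(1 + tan²α)) = 10(cos(2α)) (using Double angle)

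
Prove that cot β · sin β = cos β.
LHS = (cos β/sin β) · sin β = cos β = RHS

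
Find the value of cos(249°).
cos(249°) = -0.3584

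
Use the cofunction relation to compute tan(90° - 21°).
tan(90° - 21°) = cot(21°) = 2.605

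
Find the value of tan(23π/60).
tan(23π/60) = 2.605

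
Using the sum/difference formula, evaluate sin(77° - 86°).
sin(77° - 86°) = sin 77° cos 86° - cos 77° sin 86° = -0.1564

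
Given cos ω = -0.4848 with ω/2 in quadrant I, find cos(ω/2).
cos(ω/2) = ±√((1 + cos ω)/2); positive since ω/2 ∈ QI, so cos(ω/2) = 0.5075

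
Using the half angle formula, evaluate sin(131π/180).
sin(131π/180) = √((1 - cos 131π/90)/2) = 0.7547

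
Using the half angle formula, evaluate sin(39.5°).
sin(39.5°) = √((1 - cos 79°)/2) = 0.6361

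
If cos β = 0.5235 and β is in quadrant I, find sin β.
sin β = 0.852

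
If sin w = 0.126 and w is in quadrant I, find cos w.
cos w = 0.992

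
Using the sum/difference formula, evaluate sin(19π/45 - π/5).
sin(19π/45 - π/5) = sin 19π/45 cos π/5 - cos 19π/45 sin π/5 = 0.6428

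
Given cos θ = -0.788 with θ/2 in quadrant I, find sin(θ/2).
sin(θ/2) = ±√((1 - cos θ)/2); positive since θ/2 ∈ QI, so sin(θ/2) = 0.9455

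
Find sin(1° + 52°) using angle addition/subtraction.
sin(1° + 52°) = sin 1° cos 52° + cos 1° sin 52° = 0.7986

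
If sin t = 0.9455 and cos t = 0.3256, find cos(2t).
cos(2t) = cos²t - sin²t = -0.788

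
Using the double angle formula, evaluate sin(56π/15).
sin(56π/15) = 2 sin 28π/15 cos 28π/15 = -0.7431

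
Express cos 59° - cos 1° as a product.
cos 59° - cos 1° = -2 sin(30°) sin(29°)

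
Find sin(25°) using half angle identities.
sin(25°) = √((1 - cos 50°)/2) = 0.4226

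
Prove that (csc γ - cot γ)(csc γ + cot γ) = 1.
LHS = csc²γ - cot²γ = (1 + cot²γ) - cot²γ = 1 = RHS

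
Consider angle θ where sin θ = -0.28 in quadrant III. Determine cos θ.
cos θ = ±√(1 - sin²θ) = -0.96 (negative in QIII)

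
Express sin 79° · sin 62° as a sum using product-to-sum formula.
sin 79° sin 62° = (1/2)[cos(79°-62°) - cos(79°+62°)]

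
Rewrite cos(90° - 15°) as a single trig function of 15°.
cos(90° - 15°) = sin(15°)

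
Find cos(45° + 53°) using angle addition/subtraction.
cos(45° + 53°) = cos 45° cos 53° - sin 45° sin 53° = -0.1392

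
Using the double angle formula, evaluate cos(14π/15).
cos(14π/15) = cos²7π/15 - sin²7π/15 = -0.9781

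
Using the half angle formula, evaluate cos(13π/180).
cos(13π/180) = √((1 + cos 13π/90)/2) = 0.9744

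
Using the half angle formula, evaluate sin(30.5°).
sin(30.5°) = √((1 - cos 61°)/2) = 0.5075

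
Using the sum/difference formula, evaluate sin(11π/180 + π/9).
sin(11π/180 + π/9) = sin 11π/180 cos π/9 + cos 11π/180 sin π/9 = 0.515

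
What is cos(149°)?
cos(149°) = -0.8572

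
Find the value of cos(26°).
cos(26°) = 0.8988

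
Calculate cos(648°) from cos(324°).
cos(648°) = cos²324° - sin²324° = 0.309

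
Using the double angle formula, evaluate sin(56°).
sin(56°) = 2 sin 28° cos 28° = 0.829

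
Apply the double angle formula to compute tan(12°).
tan(12°) = 2 tan 6° / (1 - tan²6°) = 0.2126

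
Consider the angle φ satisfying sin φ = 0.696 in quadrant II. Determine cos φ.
cos φ = ±√(1 - sin²φ) = -0.718 (negative in QII)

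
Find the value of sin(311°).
sin(311°) = -0.7547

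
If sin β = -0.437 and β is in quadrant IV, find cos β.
cos β = 0.8995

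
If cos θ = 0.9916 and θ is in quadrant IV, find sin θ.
sin θ = -0.1293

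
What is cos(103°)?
cos(103°) = -0.225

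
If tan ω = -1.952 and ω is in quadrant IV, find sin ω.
sin ω = -0.89 (using tan²ω + 1 = sec²ω)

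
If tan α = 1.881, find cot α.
cot α = 1/tan α = 0.5316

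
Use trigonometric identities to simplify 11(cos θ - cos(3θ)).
11(cos θ - cos(3θ)) = 11(2 sin(2θ) sin θ) (using Sum-to-product)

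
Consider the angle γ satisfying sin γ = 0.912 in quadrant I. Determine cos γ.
cos γ = √(1 - sin²γ) = 0.4102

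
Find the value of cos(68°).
cos(68°) = 0.3746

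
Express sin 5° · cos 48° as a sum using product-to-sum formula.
sin 5° cos 48° = (1/2)[sin(5°+48°) + sin(5°-48°)]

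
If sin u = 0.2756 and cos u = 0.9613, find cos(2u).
cos(2u) = cos²u - sin²u = 0.8481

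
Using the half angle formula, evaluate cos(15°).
cos(15°) = √((1 + cos 30°)/2) = (√6+√2)/4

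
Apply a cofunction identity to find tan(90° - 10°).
tan(90° - 10°) = cot(10°) = 5.671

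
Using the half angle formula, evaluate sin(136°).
sin(136°) = √((1 - cos 272°)/2) = 0.6947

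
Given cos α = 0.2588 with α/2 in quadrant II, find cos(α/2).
cos(α/2) = ±√((1 + cos α)/2); negative since α/2 ∈ QII, so cos(α/2) = -0.7933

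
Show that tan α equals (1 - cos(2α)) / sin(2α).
RHS = 2sin²α / (2 sin α cos α) = sin α/cos α = tan α = LHS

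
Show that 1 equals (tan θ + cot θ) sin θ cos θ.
RHS = (sin θ/cos θ + cos θ/sin θ) sin θ cos θ = ((sin²θ + cos²θ)/(sin θ cos θ)) · sin θ cos θ = sin²θ + cos²θ = 1 = LHS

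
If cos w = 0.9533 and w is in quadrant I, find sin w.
sin w = 0.302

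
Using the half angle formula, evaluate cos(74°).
cos(74°) = √((1 + cos 148°)/2) = 0.2756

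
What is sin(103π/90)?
sin(103π/90) = -0.4384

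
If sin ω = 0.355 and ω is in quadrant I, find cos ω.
cos ω = 0.9349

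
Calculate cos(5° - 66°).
cos(5° - 66°) = cos 5° cos 66° + sin 5° sin 66° = 0.4848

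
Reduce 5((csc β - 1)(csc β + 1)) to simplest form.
5((csc β - 1)(csc β + 1)) = 5(cot²β) (using Diff. of squares)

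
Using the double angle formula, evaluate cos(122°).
cos(122°) = 1 - 2sin²61° = -0.5299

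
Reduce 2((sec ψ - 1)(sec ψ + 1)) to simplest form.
2((sec ψ - 1)(sec ψ + 1)) = 2(tan²ψ) (using Diff. of squares)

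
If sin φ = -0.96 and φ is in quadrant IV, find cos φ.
cos φ = 0.28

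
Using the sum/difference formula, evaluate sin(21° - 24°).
sin(21° - 24°) = sin 21° cos 24° - cos 21° sin 24° = -0.05234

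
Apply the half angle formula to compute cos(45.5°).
cos(45.5°) = √((1 + cos 91°)/2) = 0.7009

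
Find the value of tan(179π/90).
tan(179π/90) = -0.03492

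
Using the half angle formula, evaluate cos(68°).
cos(68°) = √((1 + cos 136°)/2) = 0.3746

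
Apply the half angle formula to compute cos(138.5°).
cos(138.5°) = -√((1 + cos 277°)/2) = -0.749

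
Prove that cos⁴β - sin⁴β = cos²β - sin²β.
LHS = (cos²β - sin²β)(cos²β + sin²β) = (cos²β - sin²β) · 1 = cos²β - sin²β = RHS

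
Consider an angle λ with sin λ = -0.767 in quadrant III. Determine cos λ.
cos λ = ±√(1 - sin²λ) = -0.6416 (negative in QIII)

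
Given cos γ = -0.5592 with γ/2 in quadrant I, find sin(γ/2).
sin(γ/2) = ±√((1 - cos γ)/2); positive since γ/2 ∈ QI, so sin(γ/2) = 0.8829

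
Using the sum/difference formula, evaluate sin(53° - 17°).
sin(53° - 17°) = sin 53° cos 17° - cos 53° sin 17° = 0.5878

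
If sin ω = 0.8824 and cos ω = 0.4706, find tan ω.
tan ω = sin ω / cos ω = 1.875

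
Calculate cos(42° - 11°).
cos(42° - 11°) = cos 42° cos 11° + sin 42° sin 11° = 0.8572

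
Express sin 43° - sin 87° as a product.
sin 43° - sin 87° = 2 cos(65°) sin(-22°)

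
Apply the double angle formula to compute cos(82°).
cos(82°) = 2cos²41° - 1 = 0.1392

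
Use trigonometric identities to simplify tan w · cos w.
tan w · cos w = sin w (using Quotient identity)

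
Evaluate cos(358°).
cos(358°) = 0.9994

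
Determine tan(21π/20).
tan(21π/20) = 0.1584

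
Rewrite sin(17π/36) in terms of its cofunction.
sin(17π/36) = cos(π/2 - 17π/36) = cos(π/36)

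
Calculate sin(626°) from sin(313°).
sin(626°) = 2 sin 313° cos 313° = -0.9976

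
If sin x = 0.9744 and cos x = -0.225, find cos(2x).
cos(2x) = cos²x - sin²x = -0.8988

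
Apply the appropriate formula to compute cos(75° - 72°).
cos(75° - 72°) = cos 75° cos 72° + sin 75° sin 72° = 0.9986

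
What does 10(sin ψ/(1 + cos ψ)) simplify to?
10(sin ψ/(1 + cos ψ)) = 10(tan(ψ/2)) (using Half angle)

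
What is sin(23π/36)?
sin(23π/36) = 0.9063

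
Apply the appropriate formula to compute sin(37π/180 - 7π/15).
sin(37π/180 - 7π/15) = sin 37π/180 cos 7π/15 - cos 37π/180 sin 7π/15 = -0.7314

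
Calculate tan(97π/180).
tan(97π/180) = -8.144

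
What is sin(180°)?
sin(180°) = 0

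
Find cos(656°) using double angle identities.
cos(656°) = cos²328° - sin²328° = 0.4384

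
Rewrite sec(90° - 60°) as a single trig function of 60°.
sec(90° - 60°) = csc(60°)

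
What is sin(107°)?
sin(107°) = 0.9563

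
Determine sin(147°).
sin(147°) = 0.5446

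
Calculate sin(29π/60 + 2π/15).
sin(29π/60 + 2π/15) = sin 29π/60 cos 2π/15 + cos 29π/60 sin 2π/15 = 0.9336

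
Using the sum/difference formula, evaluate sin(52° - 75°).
sin(52° - 75°) = sin 52° cos 75° - cos 52° sin 75° = -0.3907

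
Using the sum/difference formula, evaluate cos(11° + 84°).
cos(11° + 84°) = cos 11° cos 84° - sin 11° sin 84° = -0.08716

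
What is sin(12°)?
sin(12°) = 0.2079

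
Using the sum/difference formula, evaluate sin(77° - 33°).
sin(77° - 33°) = sin 77° cos 33° - cos 77° sin 33° = 0.6947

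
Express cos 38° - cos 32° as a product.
cos 38° - cos 32° = -2 sin(35°) sin(3°)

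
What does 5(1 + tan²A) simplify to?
5(1 + tan²A) = 5(sec²A) (using Pythagorean identity)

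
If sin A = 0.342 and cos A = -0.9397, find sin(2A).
sin(2A) = 2 sin A cos A = -0.6428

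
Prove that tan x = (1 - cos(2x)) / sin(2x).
RHS = 2sin²x / (2 sin x cos x) = sin x/cos x = tan x = LHS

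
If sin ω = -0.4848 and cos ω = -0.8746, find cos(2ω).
cos(2ω) = cos²ω - sin²ω = 0.5299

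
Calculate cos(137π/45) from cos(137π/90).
cos(137π/45) = cos²137π/90 - sin²137π/90 = -0.9903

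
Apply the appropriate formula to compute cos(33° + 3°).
cos(33° + 3°) = cos 33° cos 3° - sin 33° sin 3° = 0.809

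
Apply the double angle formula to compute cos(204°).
cos(204°) = cos²102° - sin²102° = -0.9135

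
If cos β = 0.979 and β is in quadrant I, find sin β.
sin β = 0.2039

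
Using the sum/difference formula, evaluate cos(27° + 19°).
cos(27° + 19°) = cos 27° cos 19° - sin 27° sin 19° = 0.6947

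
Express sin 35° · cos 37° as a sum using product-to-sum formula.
sin 35° cos 37° = (1/2)[sin(35°+37°) + sin(35°-37°)]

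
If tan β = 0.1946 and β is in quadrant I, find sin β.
sin β = 0.191 (using tan²β + 1 = sec²β)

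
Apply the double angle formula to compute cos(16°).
cos(16°) = cos²8° - sin²8° = 0.9613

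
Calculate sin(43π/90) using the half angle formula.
sin(43π/90) = √((1 - cos 43π/45)/2) = 0.9976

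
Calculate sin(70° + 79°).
sin(70° + 79°) = sin 70° cos 79° + cos 70° sin 79° = 0.515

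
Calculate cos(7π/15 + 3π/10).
cos(7π/15 + 3π/10) = cos 7π/15 cos 3π/10 - sin 7π/15 sin 3π/10 = -0.7431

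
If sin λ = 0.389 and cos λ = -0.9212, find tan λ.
tan λ = sin λ / cos λ = -0.4223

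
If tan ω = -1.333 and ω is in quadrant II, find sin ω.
sin ω = 0.7999 (using tan²ω + 1 = sec²ω)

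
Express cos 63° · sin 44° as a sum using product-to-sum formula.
cos 63° sin 44° = (1/2)[sin(63°+44°) - sin(63°-44°)]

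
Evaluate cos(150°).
cos(150°) = -√3/2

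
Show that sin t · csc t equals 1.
LHS = sin t · (1/sin t) = 1 = RHS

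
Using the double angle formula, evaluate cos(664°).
cos(664°) = cos²332° - sin²332° = 0.5592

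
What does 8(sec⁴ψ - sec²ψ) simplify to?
8(sec⁴ψ - sec²ψ) = 8(tan⁴ψ + tan²ψ) (using Pythagorean)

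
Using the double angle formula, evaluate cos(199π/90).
cos(199π/90) = 1 - 2sin²199π/180 = 0.788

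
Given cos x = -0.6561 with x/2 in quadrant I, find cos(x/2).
cos(x/2) = ±√((1 + cos x)/2); positive since x/2 ∈ QI, so cos(x/2) = 0.4147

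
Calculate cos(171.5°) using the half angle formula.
cos(171.5°) = -√((1 + cos 343°)/2) = -0.989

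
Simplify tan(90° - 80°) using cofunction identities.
tan(90° - 80°) = cot(80°)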